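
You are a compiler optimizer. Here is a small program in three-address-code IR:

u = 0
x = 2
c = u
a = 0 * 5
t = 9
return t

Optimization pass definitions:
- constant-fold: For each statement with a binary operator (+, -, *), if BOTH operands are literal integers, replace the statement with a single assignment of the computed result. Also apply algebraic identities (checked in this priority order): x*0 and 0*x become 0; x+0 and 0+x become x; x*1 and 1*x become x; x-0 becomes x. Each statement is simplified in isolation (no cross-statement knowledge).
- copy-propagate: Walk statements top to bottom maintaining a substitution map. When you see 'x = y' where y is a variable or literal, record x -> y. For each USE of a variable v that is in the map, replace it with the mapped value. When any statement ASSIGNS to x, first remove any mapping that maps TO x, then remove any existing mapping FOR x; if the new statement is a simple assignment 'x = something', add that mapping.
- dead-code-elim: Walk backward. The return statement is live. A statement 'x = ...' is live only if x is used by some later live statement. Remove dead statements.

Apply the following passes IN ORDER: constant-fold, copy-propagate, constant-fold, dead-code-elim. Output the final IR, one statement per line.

Answer: return 9

Derivation:
Initial IR:
  u = 0
  x = 2
  c = u
  a = 0 * 5
  t = 9
  return t
After constant-fold (6 stmts):
  u = 0
  x = 2
  c = u
  a = 0
  t = 9
  return t
After copy-propagate (6 stmts):
  u = 0
  x = 2
  c = 0
  a = 0
  t = 9
  return 9
After constant-fold (6 stmts):
  u = 0
  x = 2
  c = 0
  a = 0
  t = 9
  return 9
After dead-code-elim (1 stmts):
  return 9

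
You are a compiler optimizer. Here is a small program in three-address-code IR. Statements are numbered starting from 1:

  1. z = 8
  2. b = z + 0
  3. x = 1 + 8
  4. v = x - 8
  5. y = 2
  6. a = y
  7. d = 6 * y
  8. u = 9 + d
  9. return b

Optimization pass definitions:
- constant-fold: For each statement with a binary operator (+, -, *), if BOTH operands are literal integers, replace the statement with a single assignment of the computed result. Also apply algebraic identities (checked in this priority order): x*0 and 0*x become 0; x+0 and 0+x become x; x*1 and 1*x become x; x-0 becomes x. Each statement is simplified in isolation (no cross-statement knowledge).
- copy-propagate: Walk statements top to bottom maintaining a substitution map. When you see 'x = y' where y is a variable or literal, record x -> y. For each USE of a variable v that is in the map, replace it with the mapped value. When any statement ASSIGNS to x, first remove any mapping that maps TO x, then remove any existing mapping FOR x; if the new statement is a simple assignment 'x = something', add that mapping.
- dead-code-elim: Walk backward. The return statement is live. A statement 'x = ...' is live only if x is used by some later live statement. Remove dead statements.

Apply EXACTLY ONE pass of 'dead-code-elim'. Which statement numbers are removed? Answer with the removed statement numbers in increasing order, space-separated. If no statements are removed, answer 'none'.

Answer: 3 4 5 6 7 8

Derivation:
Backward liveness scan:
Stmt 1 'z = 8': KEEP (z is live); live-in = []
Stmt 2 'b = z + 0': KEEP (b is live); live-in = ['z']
Stmt 3 'x = 1 + 8': DEAD (x not in live set ['b'])
Stmt 4 'v = x - 8': DEAD (v not in live set ['b'])
Stmt 5 'y = 2': DEAD (y not in live set ['b'])
Stmt 6 'a = y': DEAD (a not in live set ['b'])
Stmt 7 'd = 6 * y': DEAD (d not in live set ['b'])
Stmt 8 'u = 9 + d': DEAD (u not in live set ['b'])
Stmt 9 'return b': KEEP (return); live-in = ['b']
Removed statement numbers: [3, 4, 5, 6, 7, 8]
Surviving IR:
  z = 8
  b = z + 0
  return b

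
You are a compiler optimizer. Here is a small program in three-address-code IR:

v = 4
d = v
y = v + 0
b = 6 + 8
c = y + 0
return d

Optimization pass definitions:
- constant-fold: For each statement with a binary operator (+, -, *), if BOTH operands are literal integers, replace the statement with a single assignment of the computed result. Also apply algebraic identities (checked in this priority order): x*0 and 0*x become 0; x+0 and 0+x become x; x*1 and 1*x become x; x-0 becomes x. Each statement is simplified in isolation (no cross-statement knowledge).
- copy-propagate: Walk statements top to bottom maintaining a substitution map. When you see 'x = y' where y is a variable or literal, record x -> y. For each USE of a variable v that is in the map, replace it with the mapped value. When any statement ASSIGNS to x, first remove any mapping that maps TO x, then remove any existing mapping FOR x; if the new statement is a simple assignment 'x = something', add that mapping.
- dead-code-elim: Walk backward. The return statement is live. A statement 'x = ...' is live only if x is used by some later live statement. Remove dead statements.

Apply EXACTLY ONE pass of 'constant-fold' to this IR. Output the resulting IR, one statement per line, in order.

Applying constant-fold statement-by-statement:
  [1] v = 4  (unchanged)
  [2] d = v  (unchanged)
  [3] y = v + 0  -> y = v
  [4] b = 6 + 8  -> b = 14
  [5] c = y + 0  -> c = y
  [6] return d  (unchanged)
Result (6 stmts):
  v = 4
  d = v
  y = v
  b = 14
  c = y
  return d

Answer: v = 4
d = v
y = v
b = 14
c = y
return d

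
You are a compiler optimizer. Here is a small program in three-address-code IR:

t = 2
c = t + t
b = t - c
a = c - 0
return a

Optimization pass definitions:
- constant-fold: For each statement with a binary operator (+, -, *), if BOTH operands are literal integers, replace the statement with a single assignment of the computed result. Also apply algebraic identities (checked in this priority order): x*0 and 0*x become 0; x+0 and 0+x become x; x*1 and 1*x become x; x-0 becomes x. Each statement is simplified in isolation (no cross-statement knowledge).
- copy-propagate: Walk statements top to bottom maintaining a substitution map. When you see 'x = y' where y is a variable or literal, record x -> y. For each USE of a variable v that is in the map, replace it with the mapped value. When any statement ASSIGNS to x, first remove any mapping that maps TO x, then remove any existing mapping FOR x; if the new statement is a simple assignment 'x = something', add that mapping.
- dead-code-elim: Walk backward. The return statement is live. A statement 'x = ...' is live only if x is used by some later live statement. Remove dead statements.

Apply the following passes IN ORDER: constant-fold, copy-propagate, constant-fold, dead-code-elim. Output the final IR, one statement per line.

Initial IR:
  t = 2
  c = t + t
  b = t - c
  a = c - 0
  return a
After constant-fold (5 stmts):
  t = 2
  c = t + t
  b = t - c
  a = c
  return a
After copy-propagate (5 stmts):
  t = 2
  c = 2 + 2
  b = 2 - c
  a = c
  return c
After constant-fold (5 stmts):
  t = 2
  c = 4
  b = 2 - c
  a = c
  return c
After dead-code-elim (2 stmts):
  c = 4
  return c

Answer: c = 4
return c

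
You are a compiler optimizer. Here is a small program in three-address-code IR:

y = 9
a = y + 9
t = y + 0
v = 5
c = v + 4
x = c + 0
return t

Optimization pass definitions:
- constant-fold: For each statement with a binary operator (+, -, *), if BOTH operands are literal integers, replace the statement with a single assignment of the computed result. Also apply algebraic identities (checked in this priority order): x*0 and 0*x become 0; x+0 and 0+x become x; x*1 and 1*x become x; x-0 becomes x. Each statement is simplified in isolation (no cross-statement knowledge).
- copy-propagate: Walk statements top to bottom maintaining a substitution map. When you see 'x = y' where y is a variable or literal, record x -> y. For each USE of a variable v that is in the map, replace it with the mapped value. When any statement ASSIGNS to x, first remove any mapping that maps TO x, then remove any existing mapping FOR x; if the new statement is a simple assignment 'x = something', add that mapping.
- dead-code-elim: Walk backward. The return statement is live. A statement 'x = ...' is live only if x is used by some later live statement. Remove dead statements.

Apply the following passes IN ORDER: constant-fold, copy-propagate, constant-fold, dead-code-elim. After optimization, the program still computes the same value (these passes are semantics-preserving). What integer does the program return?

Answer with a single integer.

Answer: 9

Derivation:
Initial IR:
  y = 9
  a = y + 9
  t = y + 0
  v = 5
  c = v + 4
  x = c + 0
  return t
After constant-fold (7 stmts):
  y = 9
  a = y + 9
  t = y
  v = 5
  c = v + 4
  x = c
  return t
After copy-propagate (7 stmts):
  y = 9
  a = 9 + 9
  t = 9
  v = 5
  c = 5 + 4
  x = c
  return 9
After constant-fold (7 stmts):
  y = 9
  a = 18
  t = 9
  v = 5
  c = 9
  x = c
  return 9
After dead-code-elim (1 stmts):
  return 9
Evaluate:
  y = 9  =>  y = 9
  a = y + 9  =>  a = 18
  t = y + 0  =>  t = 9
  v = 5  =>  v = 5
  c = v + 4  =>  c = 9
  x = c + 0  =>  x = 9
  return t = 9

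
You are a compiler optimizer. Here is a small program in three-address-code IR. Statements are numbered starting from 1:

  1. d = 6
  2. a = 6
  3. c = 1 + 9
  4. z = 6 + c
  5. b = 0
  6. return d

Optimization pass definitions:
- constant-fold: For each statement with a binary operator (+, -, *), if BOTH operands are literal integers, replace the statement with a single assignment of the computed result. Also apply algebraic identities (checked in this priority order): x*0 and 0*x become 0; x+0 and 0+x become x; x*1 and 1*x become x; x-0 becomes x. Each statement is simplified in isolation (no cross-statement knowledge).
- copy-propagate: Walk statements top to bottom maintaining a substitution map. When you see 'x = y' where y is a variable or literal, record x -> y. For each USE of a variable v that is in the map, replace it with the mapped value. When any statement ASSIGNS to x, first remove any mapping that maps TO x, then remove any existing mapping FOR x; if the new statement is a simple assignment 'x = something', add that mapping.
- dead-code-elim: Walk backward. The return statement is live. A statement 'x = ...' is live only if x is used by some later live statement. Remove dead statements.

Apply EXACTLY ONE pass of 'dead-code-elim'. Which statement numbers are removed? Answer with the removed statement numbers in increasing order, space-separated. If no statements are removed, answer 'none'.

Backward liveness scan:
Stmt 1 'd = 6': KEEP (d is live); live-in = []
Stmt 2 'a = 6': DEAD (a not in live set ['d'])
Stmt 3 'c = 1 + 9': DEAD (c not in live set ['d'])
Stmt 4 'z = 6 + c': DEAD (z not in live set ['d'])
Stmt 5 'b = 0': DEAD (b not in live set ['d'])
Stmt 6 'return d': KEEP (return); live-in = ['d']
Removed statement numbers: [2, 3, 4, 5]
Surviving IR:
  d = 6
  return d

Answer: 2 3 4 5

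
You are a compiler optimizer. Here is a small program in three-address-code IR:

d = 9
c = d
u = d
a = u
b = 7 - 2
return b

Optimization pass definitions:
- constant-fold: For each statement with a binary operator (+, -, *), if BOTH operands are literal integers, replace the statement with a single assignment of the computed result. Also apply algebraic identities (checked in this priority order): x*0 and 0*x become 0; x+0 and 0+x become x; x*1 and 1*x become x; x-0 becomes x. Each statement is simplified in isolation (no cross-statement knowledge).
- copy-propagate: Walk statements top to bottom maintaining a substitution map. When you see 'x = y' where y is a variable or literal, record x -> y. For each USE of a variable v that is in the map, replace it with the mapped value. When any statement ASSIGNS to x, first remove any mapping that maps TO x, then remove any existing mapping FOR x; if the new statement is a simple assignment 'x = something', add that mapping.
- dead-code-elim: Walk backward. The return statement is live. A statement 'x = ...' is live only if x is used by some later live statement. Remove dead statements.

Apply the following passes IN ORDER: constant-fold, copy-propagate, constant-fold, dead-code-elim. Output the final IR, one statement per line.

Initial IR:
  d = 9
  c = d
  u = d
  a = u
  b = 7 - 2
  return b
After constant-fold (6 stmts):
  d = 9
  c = d
  u = d
  a = u
  b = 5
  return b
After copy-propagate (6 stmts):
  d = 9
  c = 9
  u = 9
  a = 9
  b = 5
  return 5
After constant-fold (6 stmts):
  d = 9
  c = 9
  u = 9
  a = 9
  b = 5
  return 5
After dead-code-elim (1 stmts):
  return 5

Answer: return 5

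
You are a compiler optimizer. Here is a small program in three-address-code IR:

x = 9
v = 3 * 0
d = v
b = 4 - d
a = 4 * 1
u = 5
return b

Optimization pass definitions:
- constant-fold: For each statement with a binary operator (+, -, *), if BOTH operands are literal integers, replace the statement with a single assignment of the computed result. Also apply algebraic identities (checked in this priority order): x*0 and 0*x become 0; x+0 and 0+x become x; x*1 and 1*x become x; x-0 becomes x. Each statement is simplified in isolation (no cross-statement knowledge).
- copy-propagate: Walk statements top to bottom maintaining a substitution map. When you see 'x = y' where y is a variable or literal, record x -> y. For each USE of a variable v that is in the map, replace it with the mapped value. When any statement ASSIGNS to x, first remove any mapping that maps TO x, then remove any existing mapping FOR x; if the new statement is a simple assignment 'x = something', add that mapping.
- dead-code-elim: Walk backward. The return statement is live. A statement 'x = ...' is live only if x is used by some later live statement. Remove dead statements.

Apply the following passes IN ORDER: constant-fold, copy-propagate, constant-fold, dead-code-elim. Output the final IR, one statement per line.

Answer: b = 4
return b

Derivation:
Initial IR:
  x = 9
  v = 3 * 0
  d = v
  b = 4 - d
  a = 4 * 1
  u = 5
  return b
After constant-fold (7 stmts):
  x = 9
  v = 0
  d = v
  b = 4 - d
  a = 4
  u = 5
  return b
After copy-propagate (7 stmts):
  x = 9
  v = 0
  d = 0
  b = 4 - 0
  a = 4
  u = 5
  return b
After constant-fold (7 stmts):
  x = 9
  v = 0
  d = 0
  b = 4
  a = 4
  u = 5
  return b
After dead-code-elim (2 stmts):
  b = 4
  return b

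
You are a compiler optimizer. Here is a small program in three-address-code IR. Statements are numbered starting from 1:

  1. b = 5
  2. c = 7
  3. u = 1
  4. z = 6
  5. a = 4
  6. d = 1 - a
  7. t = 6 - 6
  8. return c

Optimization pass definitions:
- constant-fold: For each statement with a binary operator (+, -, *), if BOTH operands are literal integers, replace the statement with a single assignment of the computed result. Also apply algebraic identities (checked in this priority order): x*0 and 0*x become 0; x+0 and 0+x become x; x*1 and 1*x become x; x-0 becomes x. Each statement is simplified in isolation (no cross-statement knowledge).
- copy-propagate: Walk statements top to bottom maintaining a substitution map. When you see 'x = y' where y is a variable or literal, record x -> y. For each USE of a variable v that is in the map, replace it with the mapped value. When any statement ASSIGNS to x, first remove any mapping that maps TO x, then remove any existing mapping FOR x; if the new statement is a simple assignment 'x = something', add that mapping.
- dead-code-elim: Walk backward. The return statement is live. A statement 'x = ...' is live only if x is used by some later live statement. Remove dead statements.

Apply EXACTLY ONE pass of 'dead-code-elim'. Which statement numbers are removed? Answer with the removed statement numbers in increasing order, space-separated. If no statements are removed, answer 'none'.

Backward liveness scan:
Stmt 1 'b = 5': DEAD (b not in live set [])
Stmt 2 'c = 7': KEEP (c is live); live-in = []
Stmt 3 'u = 1': DEAD (u not in live set ['c'])
Stmt 4 'z = 6': DEAD (z not in live set ['c'])
Stmt 5 'a = 4': DEAD (a not in live set ['c'])
Stmt 6 'd = 1 - a': DEAD (d not in live set ['c'])
Stmt 7 't = 6 - 6': DEAD (t not in live set ['c'])
Stmt 8 'return c': KEEP (return); live-in = ['c']
Removed statement numbers: [1, 3, 4, 5, 6, 7]
Surviving IR:
  c = 7
  return c

Answer: 1 3 4 5 6 7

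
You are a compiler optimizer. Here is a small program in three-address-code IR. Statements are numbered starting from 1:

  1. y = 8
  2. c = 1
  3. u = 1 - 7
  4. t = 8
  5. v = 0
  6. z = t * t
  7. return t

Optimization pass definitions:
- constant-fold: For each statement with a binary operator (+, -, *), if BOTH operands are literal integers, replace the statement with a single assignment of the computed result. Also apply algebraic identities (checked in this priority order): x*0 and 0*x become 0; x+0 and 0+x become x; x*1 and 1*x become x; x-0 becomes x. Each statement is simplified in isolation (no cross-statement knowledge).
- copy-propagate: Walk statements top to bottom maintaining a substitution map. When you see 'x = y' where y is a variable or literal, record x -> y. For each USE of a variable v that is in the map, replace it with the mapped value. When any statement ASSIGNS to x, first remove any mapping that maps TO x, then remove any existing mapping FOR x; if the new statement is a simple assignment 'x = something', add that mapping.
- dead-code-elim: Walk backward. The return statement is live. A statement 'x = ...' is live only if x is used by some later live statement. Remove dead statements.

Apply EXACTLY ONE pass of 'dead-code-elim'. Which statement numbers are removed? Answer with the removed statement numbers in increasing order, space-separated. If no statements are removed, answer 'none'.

Answer: 1 2 3 5 6

Derivation:
Backward liveness scan:
Stmt 1 'y = 8': DEAD (y not in live set [])
Stmt 2 'c = 1': DEAD (c not in live set [])
Stmt 3 'u = 1 - 7': DEAD (u not in live set [])
Stmt 4 't = 8': KEEP (t is live); live-in = []
Stmt 5 'v = 0': DEAD (v not in live set ['t'])
Stmt 6 'z = t * t': DEAD (z not in live set ['t'])
Stmt 7 'return t': KEEP (return); live-in = ['t']
Removed statement numbers: [1, 2, 3, 5, 6]
Surviving IR:
  t = 8
  return t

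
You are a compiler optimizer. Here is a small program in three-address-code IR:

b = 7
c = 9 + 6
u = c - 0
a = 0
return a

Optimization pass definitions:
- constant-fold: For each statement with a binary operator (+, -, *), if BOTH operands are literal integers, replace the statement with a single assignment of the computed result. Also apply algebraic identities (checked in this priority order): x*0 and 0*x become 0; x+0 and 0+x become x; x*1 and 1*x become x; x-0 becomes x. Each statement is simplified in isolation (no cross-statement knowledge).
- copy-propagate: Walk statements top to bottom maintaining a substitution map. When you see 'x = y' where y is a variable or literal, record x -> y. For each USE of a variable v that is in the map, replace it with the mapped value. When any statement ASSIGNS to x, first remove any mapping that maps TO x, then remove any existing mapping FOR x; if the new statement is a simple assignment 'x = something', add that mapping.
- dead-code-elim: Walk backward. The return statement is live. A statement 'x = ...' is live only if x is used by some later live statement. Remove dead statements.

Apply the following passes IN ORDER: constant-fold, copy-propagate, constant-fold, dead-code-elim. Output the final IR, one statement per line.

Initial IR:
  b = 7
  c = 9 + 6
  u = c - 0
  a = 0
  return a
After constant-fold (5 stmts):
  b = 7
  c = 15
  u = c
  a = 0
  return a
After copy-propagate (5 stmts):
  b = 7
  c = 15
  u = 15
  a = 0
  return 0
After constant-fold (5 stmts):
  b = 7
  c = 15
  u = 15
  a = 0
  return 0
After dead-code-elim (1 stmts):
  return 0

Answer: return 0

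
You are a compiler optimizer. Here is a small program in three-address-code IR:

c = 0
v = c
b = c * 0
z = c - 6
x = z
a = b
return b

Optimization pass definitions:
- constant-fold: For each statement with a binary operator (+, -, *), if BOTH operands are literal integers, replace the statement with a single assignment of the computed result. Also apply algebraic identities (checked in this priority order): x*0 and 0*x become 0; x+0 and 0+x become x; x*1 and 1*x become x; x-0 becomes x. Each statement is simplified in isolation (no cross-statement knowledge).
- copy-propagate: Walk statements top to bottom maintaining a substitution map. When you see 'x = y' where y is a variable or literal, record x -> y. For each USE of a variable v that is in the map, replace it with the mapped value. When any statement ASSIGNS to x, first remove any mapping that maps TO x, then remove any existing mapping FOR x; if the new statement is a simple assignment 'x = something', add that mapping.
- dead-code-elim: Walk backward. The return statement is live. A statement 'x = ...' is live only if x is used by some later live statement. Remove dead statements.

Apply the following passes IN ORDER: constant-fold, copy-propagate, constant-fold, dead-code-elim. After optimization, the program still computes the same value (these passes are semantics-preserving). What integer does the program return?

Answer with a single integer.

Initial IR:
  c = 0
  v = c
  b = c * 0
  z = c - 6
  x = z
  a = b
  return b
After constant-fold (7 stmts):
  c = 0
  v = c
  b = 0
  z = c - 6
  x = z
  a = b
  return b
After copy-propagate (7 stmts):
  c = 0
  v = 0
  b = 0
  z = 0 - 6
  x = z
  a = 0
  return 0
After constant-fold (7 stmts):
  c = 0
  v = 0
  b = 0
  z = -6
  x = z
  a = 0
  return 0
After dead-code-elim (1 stmts):
  return 0
Evaluate:
  c = 0  =>  c = 0
  v = c  =>  v = 0
  b = c * 0  =>  b = 0
  z = c - 6  =>  z = -6
  x = z  =>  x = -6
  a = b  =>  a = 0
  return b = 0

Answer: 0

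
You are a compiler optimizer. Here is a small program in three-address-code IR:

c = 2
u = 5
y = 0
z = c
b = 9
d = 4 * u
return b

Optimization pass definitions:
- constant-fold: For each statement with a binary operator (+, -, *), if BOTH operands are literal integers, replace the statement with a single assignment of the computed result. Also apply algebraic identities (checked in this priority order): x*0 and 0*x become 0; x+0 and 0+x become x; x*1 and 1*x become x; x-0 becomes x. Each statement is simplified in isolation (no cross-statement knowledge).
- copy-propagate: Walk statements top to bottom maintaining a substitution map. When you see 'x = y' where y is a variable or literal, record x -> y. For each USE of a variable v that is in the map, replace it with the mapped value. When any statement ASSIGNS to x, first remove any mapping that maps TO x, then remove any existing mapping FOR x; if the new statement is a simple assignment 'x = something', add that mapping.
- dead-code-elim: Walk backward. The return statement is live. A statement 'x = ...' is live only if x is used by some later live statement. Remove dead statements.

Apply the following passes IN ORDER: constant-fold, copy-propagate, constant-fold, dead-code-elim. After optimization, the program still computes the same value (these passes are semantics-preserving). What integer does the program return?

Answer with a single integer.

Initial IR:
  c = 2
  u = 5
  y = 0
  z = c
  b = 9
  d = 4 * u
  return b
After constant-fold (7 stmts):
  c = 2
  u = 5
  y = 0
  z = c
  b = 9
  d = 4 * u
  return b
After copy-propagate (7 stmts):
  c = 2
  u = 5
  y = 0
  z = 2
  b = 9
  d = 4 * 5
  return 9
After constant-fold (7 stmts):
  c = 2
  u = 5
  y = 0
  z = 2
  b = 9
  d = 20
  return 9
After dead-code-elim (1 stmts):
  return 9
Evaluate:
  c = 2  =>  c = 2
  u = 5  =>  u = 5
  y = 0  =>  y = 0
  z = c  =>  z = 2
  b = 9  =>  b = 9
  d = 4 * u  =>  d = 20
  return b = 9

Answer: 9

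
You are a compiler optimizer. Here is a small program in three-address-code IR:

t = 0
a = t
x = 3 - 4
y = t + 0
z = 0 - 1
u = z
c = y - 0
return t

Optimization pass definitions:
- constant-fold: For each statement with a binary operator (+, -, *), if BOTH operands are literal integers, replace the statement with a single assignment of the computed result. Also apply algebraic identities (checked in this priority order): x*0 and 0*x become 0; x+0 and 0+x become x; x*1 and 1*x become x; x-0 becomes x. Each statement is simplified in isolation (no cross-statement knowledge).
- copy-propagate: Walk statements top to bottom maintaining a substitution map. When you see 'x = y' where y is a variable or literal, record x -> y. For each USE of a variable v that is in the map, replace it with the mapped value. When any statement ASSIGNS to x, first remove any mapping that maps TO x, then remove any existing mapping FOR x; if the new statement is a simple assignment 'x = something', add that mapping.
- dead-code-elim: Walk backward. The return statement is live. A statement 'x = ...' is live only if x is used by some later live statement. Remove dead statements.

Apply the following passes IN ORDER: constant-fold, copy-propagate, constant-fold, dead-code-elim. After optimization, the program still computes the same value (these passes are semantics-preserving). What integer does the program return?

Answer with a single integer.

Answer: 0

Derivation:
Initial IR:
  t = 0
  a = t
  x = 3 - 4
  y = t + 0
  z = 0 - 1
  u = z
  c = y - 0
  return t
After constant-fold (8 stmts):
  t = 0
  a = t
  x = -1
  y = t
  z = -1
  u = z
  c = y
  return t
After copy-propagate (8 stmts):
  t = 0
  a = 0
  x = -1
  y = 0
  z = -1
  u = -1
  c = 0
  return 0
After constant-fold (8 stmts):
  t = 0
  a = 0
  x = -1
  y = 0
  z = -1
  u = -1
  c = 0
  return 0
After dead-code-elim (1 stmts):
  return 0
Evaluate:
  t = 0  =>  t = 0
  a = t  =>  a = 0
  x = 3 - 4  =>  x = -1
  y = t + 0  =>  y = 0
  z = 0 - 1  =>  z = -1
  u = z  =>  u = -1
  c = y - 0  =>  c = 0
  return t = 0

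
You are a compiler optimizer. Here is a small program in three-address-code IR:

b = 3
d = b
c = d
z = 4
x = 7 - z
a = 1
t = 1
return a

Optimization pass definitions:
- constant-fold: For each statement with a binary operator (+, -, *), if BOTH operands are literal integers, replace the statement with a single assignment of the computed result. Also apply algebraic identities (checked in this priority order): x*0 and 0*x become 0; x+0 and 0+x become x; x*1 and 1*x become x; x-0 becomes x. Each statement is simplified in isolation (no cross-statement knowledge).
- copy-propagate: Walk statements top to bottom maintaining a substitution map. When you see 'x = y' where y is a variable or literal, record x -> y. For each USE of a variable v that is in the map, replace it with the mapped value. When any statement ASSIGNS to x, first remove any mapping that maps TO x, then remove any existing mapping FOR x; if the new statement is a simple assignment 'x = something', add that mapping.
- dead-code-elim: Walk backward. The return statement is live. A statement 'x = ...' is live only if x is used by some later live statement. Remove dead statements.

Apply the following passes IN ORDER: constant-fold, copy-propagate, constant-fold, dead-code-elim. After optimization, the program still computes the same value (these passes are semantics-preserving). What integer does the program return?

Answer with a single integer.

Initial IR:
  b = 3
  d = b
  c = d
  z = 4
  x = 7 - z
  a = 1
  t = 1
  return a
After constant-fold (8 stmts):
  b = 3
  d = b
  c = d
  z = 4
  x = 7 - z
  a = 1
  t = 1
  return a
After copy-propagate (8 stmts):
  b = 3
  d = 3
  c = 3
  z = 4
  x = 7 - 4
  a = 1
  t = 1
  return 1
After constant-fold (8 stmts):
  b = 3
  d = 3
  c = 3
  z = 4
  x = 3
  a = 1
  t = 1
  return 1
After dead-code-elim (1 stmts):
  return 1
Evaluate:
  b = 3  =>  b = 3
  d = b  =>  d = 3
  c = d  =>  c = 3
  z = 4  =>  z = 4
  x = 7 - z  =>  x = 3
  a = 1  =>  a = 1
  t = 1  =>  t = 1
  return a = 1

Answer: 1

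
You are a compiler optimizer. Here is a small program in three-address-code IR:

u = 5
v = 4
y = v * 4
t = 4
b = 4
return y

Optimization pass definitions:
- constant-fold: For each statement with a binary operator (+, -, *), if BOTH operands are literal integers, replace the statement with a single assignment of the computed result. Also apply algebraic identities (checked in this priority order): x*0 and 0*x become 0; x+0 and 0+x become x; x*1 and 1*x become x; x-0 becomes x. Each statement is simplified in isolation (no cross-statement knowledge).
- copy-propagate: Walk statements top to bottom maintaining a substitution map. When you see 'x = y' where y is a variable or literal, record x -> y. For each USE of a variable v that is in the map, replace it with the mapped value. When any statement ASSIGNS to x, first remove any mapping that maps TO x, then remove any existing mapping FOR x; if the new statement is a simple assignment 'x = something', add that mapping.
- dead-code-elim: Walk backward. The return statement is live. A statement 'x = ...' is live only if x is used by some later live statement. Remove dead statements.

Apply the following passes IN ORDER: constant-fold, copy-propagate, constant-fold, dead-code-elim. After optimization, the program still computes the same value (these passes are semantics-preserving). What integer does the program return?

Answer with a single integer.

Initial IR:
  u = 5
  v = 4
  y = v * 4
  t = 4
  b = 4
  return y
After constant-fold (6 stmts):
  u = 5
  v = 4
  y = v * 4
  t = 4
  b = 4
  return y
After copy-propagate (6 stmts):
  u = 5
  v = 4
  y = 4 * 4
  t = 4
  b = 4
  return y
After constant-fold (6 stmts):
  u = 5
  v = 4
  y = 16
  t = 4
  b = 4
  return y
After dead-code-elim (2 stmts):
  y = 16
  return y
Evaluate:
  u = 5  =>  u = 5
  v = 4  =>  v = 4
  y = v * 4  =>  y = 16
  t = 4  =>  t = 4
  b = 4  =>  b = 4
  return y = 16

Answer: 16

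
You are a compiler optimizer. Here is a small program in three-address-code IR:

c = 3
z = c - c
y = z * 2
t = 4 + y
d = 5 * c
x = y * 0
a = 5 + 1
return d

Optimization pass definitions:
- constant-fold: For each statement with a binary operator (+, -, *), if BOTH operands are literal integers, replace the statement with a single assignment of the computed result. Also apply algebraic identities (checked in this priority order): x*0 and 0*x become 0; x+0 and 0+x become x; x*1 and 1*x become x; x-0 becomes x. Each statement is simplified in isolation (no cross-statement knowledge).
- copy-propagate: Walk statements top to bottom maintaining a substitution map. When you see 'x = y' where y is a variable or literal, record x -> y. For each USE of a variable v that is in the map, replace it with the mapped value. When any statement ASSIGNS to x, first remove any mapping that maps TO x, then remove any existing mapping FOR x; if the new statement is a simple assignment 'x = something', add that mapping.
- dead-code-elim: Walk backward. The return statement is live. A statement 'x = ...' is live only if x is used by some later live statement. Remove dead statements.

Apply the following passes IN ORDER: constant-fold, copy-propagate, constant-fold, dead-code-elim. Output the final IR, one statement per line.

Answer: d = 15
return d

Derivation:
Initial IR:
  c = 3
  z = c - c
  y = z * 2
  t = 4 + y
  d = 5 * c
  x = y * 0
  a = 5 + 1
  return d
After constant-fold (8 stmts):
  c = 3
  z = c - c
  y = z * 2
  t = 4 + y
  d = 5 * c
  x = 0
  a = 6
  return d
After copy-propagate (8 stmts):
  c = 3
  z = 3 - 3
  y = z * 2
  t = 4 + y
  d = 5 * 3
  x = 0
  a = 6
  return d
After constant-fold (8 stmts):
  c = 3
  z = 0
  y = z * 2
  t = 4 + y
  d = 15
  x = 0
  a = 6
  return d
After dead-code-elim (2 stmts):
  d = 15
  return d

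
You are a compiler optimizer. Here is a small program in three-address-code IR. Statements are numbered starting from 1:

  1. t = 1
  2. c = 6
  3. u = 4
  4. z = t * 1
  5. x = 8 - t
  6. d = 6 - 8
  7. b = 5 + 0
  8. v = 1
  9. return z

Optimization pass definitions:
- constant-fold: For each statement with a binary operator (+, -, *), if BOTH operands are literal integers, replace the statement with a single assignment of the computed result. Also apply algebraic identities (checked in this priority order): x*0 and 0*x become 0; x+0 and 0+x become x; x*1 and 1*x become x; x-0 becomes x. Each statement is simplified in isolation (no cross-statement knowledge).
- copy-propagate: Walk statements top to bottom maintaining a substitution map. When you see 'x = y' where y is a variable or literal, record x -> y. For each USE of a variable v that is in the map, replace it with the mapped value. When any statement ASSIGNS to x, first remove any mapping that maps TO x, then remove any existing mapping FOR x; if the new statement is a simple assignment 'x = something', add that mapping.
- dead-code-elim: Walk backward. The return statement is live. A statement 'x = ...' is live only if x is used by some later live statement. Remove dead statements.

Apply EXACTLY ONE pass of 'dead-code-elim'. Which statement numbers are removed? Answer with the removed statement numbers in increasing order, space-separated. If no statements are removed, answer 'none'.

Backward liveness scan:
Stmt 1 't = 1': KEEP (t is live); live-in = []
Stmt 2 'c = 6': DEAD (c not in live set ['t'])
Stmt 3 'u = 4': DEAD (u not in live set ['t'])
Stmt 4 'z = t * 1': KEEP (z is live); live-in = ['t']
Stmt 5 'x = 8 - t': DEAD (x not in live set ['z'])
Stmt 6 'd = 6 - 8': DEAD (d not in live set ['z'])
Stmt 7 'b = 5 + 0': DEAD (b not in live set ['z'])
Stmt 8 'v = 1': DEAD (v not in live set ['z'])
Stmt 9 'return z': KEEP (return); live-in = ['z']
Removed statement numbers: [2, 3, 5, 6, 7, 8]
Surviving IR:
  t = 1
  z = t * 1
  return z

Answer: 2 3 5 6 7 8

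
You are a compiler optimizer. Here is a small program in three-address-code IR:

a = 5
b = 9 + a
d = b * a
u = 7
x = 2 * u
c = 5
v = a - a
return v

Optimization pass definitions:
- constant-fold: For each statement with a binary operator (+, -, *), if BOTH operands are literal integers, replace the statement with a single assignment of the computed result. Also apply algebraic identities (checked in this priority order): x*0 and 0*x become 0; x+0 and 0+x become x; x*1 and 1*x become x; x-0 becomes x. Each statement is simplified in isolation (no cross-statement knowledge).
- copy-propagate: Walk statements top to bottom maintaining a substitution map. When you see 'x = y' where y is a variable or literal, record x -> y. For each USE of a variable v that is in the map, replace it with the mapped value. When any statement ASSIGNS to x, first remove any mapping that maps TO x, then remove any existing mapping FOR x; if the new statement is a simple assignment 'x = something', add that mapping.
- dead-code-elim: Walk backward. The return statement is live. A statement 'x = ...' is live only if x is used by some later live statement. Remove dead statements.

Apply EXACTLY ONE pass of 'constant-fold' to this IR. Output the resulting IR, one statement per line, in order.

Answer: a = 5
b = 9 + a
d = b * a
u = 7
x = 2 * u
c = 5
v = a - a
return v

Derivation:
Applying constant-fold statement-by-statement:
  [1] a = 5  (unchanged)
  [2] b = 9 + a  (unchanged)
  [3] d = b * a  (unchanged)
  [4] u = 7  (unchanged)
  [5] x = 2 * u  (unchanged)
  [6] c = 5  (unchanged)
  [7] v = a - a  (unchanged)
  [8] return v  (unchanged)
Result (8 stmts):
  a = 5
  b = 9 + a
  d = b * a
  u = 7
  x = 2 * u
  c = 5
  v = a - a
  return v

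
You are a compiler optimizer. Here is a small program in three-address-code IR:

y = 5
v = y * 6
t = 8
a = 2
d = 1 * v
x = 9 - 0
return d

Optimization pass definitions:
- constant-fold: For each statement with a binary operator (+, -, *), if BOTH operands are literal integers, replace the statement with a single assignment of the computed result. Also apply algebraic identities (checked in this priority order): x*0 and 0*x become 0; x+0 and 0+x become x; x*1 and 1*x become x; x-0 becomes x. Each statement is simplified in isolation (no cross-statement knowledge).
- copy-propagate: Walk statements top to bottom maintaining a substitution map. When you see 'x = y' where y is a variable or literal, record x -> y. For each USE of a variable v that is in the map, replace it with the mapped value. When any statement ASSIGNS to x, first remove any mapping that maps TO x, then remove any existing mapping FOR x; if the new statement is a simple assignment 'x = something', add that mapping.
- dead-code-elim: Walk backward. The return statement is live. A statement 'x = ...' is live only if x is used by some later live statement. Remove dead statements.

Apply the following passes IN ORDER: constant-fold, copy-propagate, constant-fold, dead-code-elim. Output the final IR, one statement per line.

Answer: v = 30
return v

Derivation:
Initial IR:
  y = 5
  v = y * 6
  t = 8
  a = 2
  d = 1 * v
  x = 9 - 0
  return d
After constant-fold (7 stmts):
  y = 5
  v = y * 6
  t = 8
  a = 2
  d = v
  x = 9
  return d
After copy-propagate (7 stmts):
  y = 5
  v = 5 * 6
  t = 8
  a = 2
  d = v
  x = 9
  return v
After constant-fold (7 stmts):
  y = 5
  v = 30
  t = 8
  a = 2
  d = v
  x = 9
  return v
After dead-code-elim (2 stmts):
  v = 30
  return v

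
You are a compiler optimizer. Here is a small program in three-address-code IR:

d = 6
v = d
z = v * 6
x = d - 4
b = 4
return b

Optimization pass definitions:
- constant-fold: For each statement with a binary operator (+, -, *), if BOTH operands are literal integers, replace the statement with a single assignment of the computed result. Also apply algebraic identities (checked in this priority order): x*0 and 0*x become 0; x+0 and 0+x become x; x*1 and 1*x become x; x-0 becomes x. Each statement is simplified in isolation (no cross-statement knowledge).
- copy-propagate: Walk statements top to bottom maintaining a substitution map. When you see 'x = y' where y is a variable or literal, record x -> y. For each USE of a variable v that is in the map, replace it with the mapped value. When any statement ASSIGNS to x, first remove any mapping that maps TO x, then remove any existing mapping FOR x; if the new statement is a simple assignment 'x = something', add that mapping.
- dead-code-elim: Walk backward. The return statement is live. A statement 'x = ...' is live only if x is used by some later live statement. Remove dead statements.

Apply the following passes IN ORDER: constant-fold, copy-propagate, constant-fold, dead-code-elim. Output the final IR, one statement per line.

Initial IR:
  d = 6
  v = d
  z = v * 6
  x = d - 4
  b = 4
  return b
After constant-fold (6 stmts):
  d = 6
  v = d
  z = v * 6
  x = d - 4
  b = 4
  return b
After copy-propagate (6 stmts):
  d = 6
  v = 6
  z = 6 * 6
  x = 6 - 4
  b = 4
  return 4
After constant-fold (6 stmts):
  d = 6
  v = 6
  z = 36
  x = 2
  b = 4
  return 4
After dead-code-elim (1 stmts):
  return 4

Answer: return 4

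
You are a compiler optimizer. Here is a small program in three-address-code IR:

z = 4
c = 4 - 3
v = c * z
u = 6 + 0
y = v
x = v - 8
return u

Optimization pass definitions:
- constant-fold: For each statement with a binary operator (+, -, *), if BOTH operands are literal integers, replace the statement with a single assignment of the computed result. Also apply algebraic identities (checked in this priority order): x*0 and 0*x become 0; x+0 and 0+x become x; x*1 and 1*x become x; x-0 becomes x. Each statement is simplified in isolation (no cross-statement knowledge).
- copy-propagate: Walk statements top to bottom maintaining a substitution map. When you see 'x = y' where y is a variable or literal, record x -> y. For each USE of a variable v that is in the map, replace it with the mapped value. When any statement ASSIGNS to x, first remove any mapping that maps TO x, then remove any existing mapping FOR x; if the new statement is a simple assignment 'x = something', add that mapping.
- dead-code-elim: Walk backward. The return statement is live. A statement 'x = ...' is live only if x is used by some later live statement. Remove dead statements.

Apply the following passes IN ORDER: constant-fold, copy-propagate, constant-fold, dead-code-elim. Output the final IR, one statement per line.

Answer: return 6

Derivation:
Initial IR:
  z = 4
  c = 4 - 3
  v = c * z
  u = 6 + 0
  y = v
  x = v - 8
  return u
After constant-fold (7 stmts):
  z = 4
  c = 1
  v = c * z
  u = 6
  y = v
  x = v - 8
  return u
After copy-propagate (7 stmts):
  z = 4
  c = 1
  v = 1 * 4
  u = 6
  y = v
  x = v - 8
  return 6
After constant-fold (7 stmts):
  z = 4
  c = 1
  v = 4
  u = 6
  y = v
  x = v - 8
  return 6
After dead-code-elim (1 stmts):
  return 6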